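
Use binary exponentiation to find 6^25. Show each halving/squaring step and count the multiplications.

Computing 6^25 by squaring (build up from 6^1; each line after the first costs one multiplication):

6^1 = 6
6^2 = (6^1)^2 = 6^2 = 36
6^3 = 6 * 6^2 = 6 * 36 = 216
6^6 = (6^3)^2 = 216^2 = 46656
6^12 = (6^6)^2 = 46656^2 = 2176782336
6^24 = (6^12)^2 = 2176782336^2 = 4738381338321616896
6^25 = 6 * 6^24 = 6 * 4738381338321616896 = 28430288029929701376

Result: 28430288029929701376
Multiplications needed: 6 (6 lines after 6^1)

6^25 = 28430288029929701376. Using exponentiation by squaring, this requires 6 multiplications. The key idea: if the exponent is even, square the half-power; if odd, multiply by the base once.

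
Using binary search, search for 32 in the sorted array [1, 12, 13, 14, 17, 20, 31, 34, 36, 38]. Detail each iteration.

Binary search for 32 in [1, 12, 13, 14, 17, 20, 31, 34, 36, 38]:

lo=0, hi=9, mid=4, arr[mid]=17 -> 17 < 32, search right half
lo=5, hi=9, mid=7, arr[mid]=34 -> 34 > 32, search left half
lo=5, hi=6, mid=5, arr[mid]=20 -> 20 < 32, search right half
lo=6, hi=6, mid=6, arr[mid]=31 -> 31 < 32, search right half
lo=7 > hi=6, target 32 not found

Binary search determines that 32 is not in the array after 4 comparisons. The search space was exhausted without finding the target.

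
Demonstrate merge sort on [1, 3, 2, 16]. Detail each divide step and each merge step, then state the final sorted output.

Merge sort trace:

Split: [1, 3, 2, 16] -> [1, 3] and [2, 16]
  Split: [1, 3] -> [1] and [3]
  Merge: [1] + [3] -> [1, 3]
  Split: [2, 16] -> [2] and [16]
  Merge: [2] + [16] -> [2, 16]
Merge: [1, 3] + [2, 16] -> [1, 2, 3, 16]

Final sorted array: [1, 2, 3, 16]

The merge sort proceeds by recursively splitting the array and merging sorted halves.
After all merges, the sorted array is [1, 2, 3, 16].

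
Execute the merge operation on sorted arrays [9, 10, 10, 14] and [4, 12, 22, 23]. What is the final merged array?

Merging process:

Compare 9 vs 4: take 4 from right. Merged: [4]
Compare 9 vs 12: take 9 from left. Merged: [4, 9]
Compare 10 vs 12: take 10 from left. Merged: [4, 9, 10]
Compare 10 vs 12: take 10 from left. Merged: [4, 9, 10, 10]
Compare 14 vs 12: take 12 from right. Merged: [4, 9, 10, 10, 12]
Compare 14 vs 22: take 14 from left. Merged: [4, 9, 10, 10, 12, 14]
Append remaining from right: [22, 23]. Merged: [4, 9, 10, 10, 12, 14, 22, 23]

Final merged array: [4, 9, 10, 10, 12, 14, 22, 23]
Total comparisons: 6

The merged array is [4, 9, 10, 10, 12, 14, 22, 23], requiring 6 comparisons. The merge step runs in O(n) time where n is the total number of elements.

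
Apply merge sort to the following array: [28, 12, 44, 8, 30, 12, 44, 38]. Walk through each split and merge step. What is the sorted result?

Merge sort trace:

Split: [28, 12, 44, 8, 30, 12, 44, 38] -> [28, 12, 44, 8] and [30, 12, 44, 38]
  Split: [28, 12, 44, 8] -> [28, 12] and [44, 8]
    Split: [28, 12] -> [28] and [12]
    Merge: [28] + [12] -> [12, 28]
    Split: [44, 8] -> [44] and [8]
    Merge: [44] + [8] -> [8, 44]
  Merge: [12, 28] + [8, 44] -> [8, 12, 28, 44]
  Split: [30, 12, 44, 38] -> [30, 12] and [44, 38]
    Split: [30, 12] -> [30] and [12]
    Merge: [30] + [12] -> [12, 30]
    Split: [44, 38] -> [44] and [38]
    Merge: [44] + [38] -> [38, 44]
  Merge: [12, 30] + [38, 44] -> [12, 30, 38, 44]
Merge: [8, 12, 28, 44] + [12, 30, 38, 44] -> [8, 12, 12, 28, 30, 38, 44, 44]

Final sorted array: [8, 12, 12, 28, 30, 38, 44, 44]

The merge sort proceeds by recursively splitting the array and merging sorted halves.
After all merges, the sorted array is [8, 12, 12, 28, 30, 38, 44, 44].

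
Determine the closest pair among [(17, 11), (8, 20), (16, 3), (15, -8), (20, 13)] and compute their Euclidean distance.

Computing all pairwise distances among 5 points:

d((17, 11), (8, 20)) = 12.7279
d((17, 11), (16, 3)) = 8.0623
d((17, 11), (15, -8)) = 19.105
d((17, 11), (20, 13)) = 3.6056 <-- minimum
d((8, 20), (16, 3)) = 18.7883
d((8, 20), (15, -8)) = 28.8617
d((8, 20), (20, 13)) = 13.8924
d((16, 3), (15, -8)) = 11.0454
d((16, 3), (20, 13)) = 10.7703
d((15, -8), (20, 13)) = 21.587

Closest pair: (17, 11) and (20, 13) with distance 3.6056

The closest pair is (17, 11) and (20, 13) with Euclidean distance 3.6056. For 5 points, brute-force pairwise comparison is shown above. For large n, the divide-and-conquer algorithm (sort by x, recurse on halves, check the dividing strip) achieves O(n log n).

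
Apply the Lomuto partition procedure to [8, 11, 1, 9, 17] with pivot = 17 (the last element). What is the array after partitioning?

Lomuto partition with pivot = 17:

Initial array: [8, 11, 1, 9, 17]

arr[0]=8 <= 17: swap with position 0, array becomes [8, 11, 1, 9, 17]
arr[1]=11 <= 17: swap with position 1, array becomes [8, 11, 1, 9, 17]
arr[2]=1 <= 17: swap with position 2, array becomes [8, 11, 1, 9, 17]
arr[3]=9 <= 17: swap with position 3, array becomes [8, 11, 1, 9, 17]

Place pivot at position 4: [8, 11, 1, 9, 17]
Pivot position: 4

After partitioning with pivot 17, the array becomes [8, 11, 1, 9, 17]. The pivot is placed at index 4. All elements to the left of the pivot are <= 17, and all elements to the right are > 17.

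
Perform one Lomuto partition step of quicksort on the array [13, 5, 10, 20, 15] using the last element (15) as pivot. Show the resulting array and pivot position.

Lomuto partition with pivot = 15:

Initial array: [13, 5, 10, 20, 15]

arr[0]=13 <= 15: swap with position 0, array becomes [13, 5, 10, 20, 15]
arr[1]=5 <= 15: swap with position 1, array becomes [13, 5, 10, 20, 15]
arr[2]=10 <= 15: swap with position 2, array becomes [13, 5, 10, 20, 15]
arr[3]=20 > 15: no swap

Place pivot at position 3: [13, 5, 10, 15, 20]
Pivot position: 3

After partitioning with pivot 15, the array becomes [13, 5, 10, 15, 20]. The pivot is placed at index 3. All elements to the left of the pivot are <= 15, and all elements to the right are > 15.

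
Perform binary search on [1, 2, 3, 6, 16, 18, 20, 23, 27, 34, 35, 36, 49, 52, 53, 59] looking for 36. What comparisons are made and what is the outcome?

Binary search for 36 in [1, 2, 3, 6, 16, 18, 20, 23, 27, 34, 35, 36, 49, 52, 53, 59]:

lo=0, hi=15, mid=7, arr[mid]=23 -> 23 < 36, search right half
lo=8, hi=15, mid=11, arr[mid]=36 -> Found target at index 11!

Binary search finds 36 at index 11 after 2 comparisons. The search repeatedly halves the search space by comparing with the middle element.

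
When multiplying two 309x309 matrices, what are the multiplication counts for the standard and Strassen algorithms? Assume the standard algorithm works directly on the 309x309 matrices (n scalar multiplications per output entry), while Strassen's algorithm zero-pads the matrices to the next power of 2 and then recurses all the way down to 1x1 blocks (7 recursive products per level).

Matrix multiplication for 309x309 matrices:

Strassen's algorithm requires power-of-2 dimensions. Pad 309x309 to 512x512 (next power of 2).

Standard algorithm: 309^3 = 29503629 multiplications
Strassen's algorithm: 7^(log2(512)) = 7^9 = 40353607 multiplications
Difference: 29503629 - 40353607 = -10849978 (Strassen uses MORE here due to padding overhead — for small or just-over-power-of-2 n, padding can outweigh the per-level savings)

Standard: 29503629 multiplications (309^3). Strassen: 40353607 multiplications (7^9, after padding to 512x512). Strassen reduces 8 recursive multiplications to 7 at each level.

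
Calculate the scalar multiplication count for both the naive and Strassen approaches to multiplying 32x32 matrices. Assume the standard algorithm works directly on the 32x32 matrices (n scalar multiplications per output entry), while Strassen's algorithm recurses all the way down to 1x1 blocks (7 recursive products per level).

Matrix multiplication for 32x32 matrices:

Standard algorithm: 32^3 = 32768 multiplications
Strassen's algorithm: 7^(log2(32)) = 7^5 = 16807 multiplications
Savings: 32768 - 16807 = 15961 multiplications

Standard: 32768 multiplications (32^3). Strassen: 16807 multiplications (7^5). Strassen reduces 8 recursive multiplications to 7 at each level.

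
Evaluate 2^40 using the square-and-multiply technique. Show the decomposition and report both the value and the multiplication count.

Computing 2^40 by squaring (build up from 2^1; each line after the first costs one multiplication):

2^1 = 2
2^2 = (2^1)^2 = 2^2 = 4
2^4 = (2^2)^2 = 4^2 = 16
2^5 = 2 * 2^4 = 2 * 16 = 32
2^10 = (2^5)^2 = 32^2 = 1024
2^20 = (2^10)^2 = 1024^2 = 1048576
2^40 = (2^20)^2 = 1048576^2 = 1099511627776

Result: 1099511627776
Multiplications needed: 6 (6 lines after 2^1)

2^40 = 1099511627776. Using exponentiation by squaring, this requires 6 multiplications. The key idea: if the exponent is even, square the half-power; if odd, multiply by the base once.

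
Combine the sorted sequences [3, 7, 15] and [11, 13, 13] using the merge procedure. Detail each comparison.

Merging process:

Compare 3 vs 11: take 3 from left. Merged: [3]
Compare 7 vs 11: take 7 from left. Merged: [3, 7]
Compare 15 vs 11: take 11 from right. Merged: [3, 7, 11]
Compare 15 vs 13: take 13 from right. Merged: [3, 7, 11, 13]
Compare 15 vs 13: take 13 from right. Merged: [3, 7, 11, 13, 13]
Append remaining from left: [15]. Merged: [3, 7, 11, 13, 13, 15]

Final merged array: [3, 7, 11, 13, 13, 15]
Total comparisons: 5

The merged array is [3, 7, 11, 13, 13, 15], requiring 5 comparisons. The merge step runs in O(n) time where n is the total number of elements.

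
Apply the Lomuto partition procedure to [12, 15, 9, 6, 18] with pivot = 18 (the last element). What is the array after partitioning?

Lomuto partition with pivot = 18:

Initial array: [12, 15, 9, 6, 18]

arr[0]=12 <= 18: swap with position 0, array becomes [12, 15, 9, 6, 18]
arr[1]=15 <= 18: swap with position 1, array becomes [12, 15, 9, 6, 18]
arr[2]=9 <= 18: swap with position 2, array becomes [12, 15, 9, 6, 18]
arr[3]=6 <= 18: swap with position 3, array becomes [12, 15, 9, 6, 18]

Place pivot at position 4: [12, 15, 9, 6, 18]
Pivot position: 4

After partitioning with pivot 18, the array becomes [12, 15, 9, 6, 18]. The pivot is placed at index 4. All elements to the left of the pivot are <= 18, and all elements to the right are > 18.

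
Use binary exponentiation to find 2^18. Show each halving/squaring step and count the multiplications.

Computing 2^18 by squaring (build up from 2^1; each line after the first costs one multiplication):

2^1 = 2
2^2 = (2^1)^2 = 2^2 = 4
2^4 = (2^2)^2 = 4^2 = 16
2^8 = (2^4)^2 = 16^2 = 256
2^9 = 2 * 2^8 = 2 * 256 = 512
2^18 = (2^9)^2 = 512^2 = 262144

Result: 262144
Multiplications needed: 5 (5 lines after 2^1)

2^18 = 262144. Using exponentiation by squaring, this requires 5 multiplications. The key idea: if the exponent is even, square the half-power; if odd, multiply by the base once.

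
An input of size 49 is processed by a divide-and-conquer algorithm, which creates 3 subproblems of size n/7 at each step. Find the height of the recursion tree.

For divide and conquer with division factor 7:

Problem sizes at each level:
Level 0: 49
Level 1: 7
Level 2: 1

The root is level 0 and the size-1 base case is level 2 (the tree spans levels 0 through 2, i.e. 3 levels counting the root), so the depth is the number of divisions: log_7(49) = 2

The recursion tree depth is log_7(49) = 2. At each level, the problem size is divided by 7, so it takes 2 divisions to reduce to a base case of size 1. The algorithm makes 3 recursive calls at each level.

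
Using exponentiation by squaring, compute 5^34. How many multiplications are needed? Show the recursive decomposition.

Computing 5^34 by squaring (build up from 5^1; each line after the first costs one multiplication):

5^1 = 5
5^2 = (5^1)^2 = 5^2 = 25
5^4 = (5^2)^2 = 25^2 = 625
5^8 = (5^4)^2 = 625^2 = 390625
5^16 = (5^8)^2 = 390625^2 = 152587890625
5^17 = 5 * 5^16 = 5 * 152587890625 = 762939453125
5^34 = (5^17)^2 = 762939453125^2 = 582076609134674072265625

Result: 582076609134674072265625
Multiplications needed: 6 (6 lines after 5^1)

5^34 = 582076609134674072265625. Using exponentiation by squaring, this requires 6 multiplications. The key idea: if the exponent is even, square the half-power; if odd, multiply by the base once.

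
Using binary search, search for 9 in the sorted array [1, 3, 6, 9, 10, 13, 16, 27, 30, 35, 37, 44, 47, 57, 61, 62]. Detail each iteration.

Binary search for 9 in [1, 3, 6, 9, 10, 13, 16, 27, 30, 35, 37, 44, 47, 57, 61, 62]:

lo=0, hi=15, mid=7, arr[mid]=27 -> 27 > 9, search left half
lo=0, hi=6, mid=3, arr[mid]=9 -> Found target at index 3!

Binary search finds 9 at index 3 after 2 comparisons. The search repeatedly halves the search space by comparing with the middle element.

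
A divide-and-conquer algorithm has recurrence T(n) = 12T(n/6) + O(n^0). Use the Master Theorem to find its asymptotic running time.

Master Theorem for T(n) = 12T(n/6) + O(n^0):

a = 12, b = 6, c = 0
log_b(a) = log_6(12) = 1.3869

Case 1: c = 0 < log_6(12) = 1.3869
T(n) = O(n^(log_6 12))

For T(n) = 12T(n/6) + O(n^0): log_6(12) = 1.3869. This is Case 1 of the Master Theorem (c < log_b(a), work dominated by leaves), giving O(n^(log_6 12)).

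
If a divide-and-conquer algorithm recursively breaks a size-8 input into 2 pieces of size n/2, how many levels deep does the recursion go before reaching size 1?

For divide and conquer with division factor 2:

Problem sizes at each level:
Level 0: 8
Level 1: 4
Level 2: 2
Level 3: 1

The root is level 0 and the size-1 base case is level 3 (the tree spans levels 0 through 3, i.e. 4 levels counting the root), so the depth is the number of divisions: log_2(8) = 3

The recursion tree depth is log_2(8) = 3. At each level, the problem size is divided by 2, so it takes 3 divisions to reduce to a base case of size 1. The algorithm makes 2 recursive calls at each level.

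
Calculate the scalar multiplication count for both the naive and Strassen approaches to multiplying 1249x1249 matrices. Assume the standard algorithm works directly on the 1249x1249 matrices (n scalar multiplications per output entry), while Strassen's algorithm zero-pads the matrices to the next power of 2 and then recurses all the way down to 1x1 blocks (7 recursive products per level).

Matrix multiplication for 1249x1249 matrices:

Strassen's algorithm requires power-of-2 dimensions. Pad 1249x1249 to 2048x2048 (next power of 2).

Standard algorithm: 1249^3 = 1948441249 multiplications
Strassen's algorithm: 7^(log2(2048)) = 7^11 = 1977326743 multiplications
Difference: 1948441249 - 1977326743 = -28885494 (Strassen uses MORE here due to padding overhead — for small or just-over-power-of-2 n, padding can outweigh the per-level savings)

Standard: 1948441249 multiplications (1249^3). Strassen: 1977326743 multiplications (7^11, after padding to 2048x2048). Strassen reduces 8 recursive multiplications to 7 at each level.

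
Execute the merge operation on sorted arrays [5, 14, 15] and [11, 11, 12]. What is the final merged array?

Merging process:

Compare 5 vs 11: take 5 from left. Merged: [5]
Compare 14 vs 11: take 11 from right. Merged: [5, 11]
Compare 14 vs 11: take 11 from right. Merged: [5, 11, 11]
Compare 14 vs 12: take 12 from right. Merged: [5, 11, 11, 12]
Append remaining from left: [14, 15]. Merged: [5, 11, 11, 12, 14, 15]

Final merged array: [5, 11, 11, 12, 14, 15]
Total comparisons: 4

The merged array is [5, 11, 11, 12, 14, 15], requiring 4 comparisons. The merge step runs in O(n) time where n is the total number of elements.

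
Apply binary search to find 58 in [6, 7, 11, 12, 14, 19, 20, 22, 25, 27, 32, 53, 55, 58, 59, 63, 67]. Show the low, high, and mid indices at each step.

Binary search for 58 in [6, 7, 11, 12, 14, 19, 20, 22, 25, 27, 32, 53, 55, 58, 59, 63, 67]:

lo=0, hi=16, mid=8, arr[mid]=25 -> 25 < 58, search right half
lo=9, hi=16, mid=12, arr[mid]=55 -> 55 < 58, search right half
lo=13, hi=16, mid=14, arr[mid]=59 -> 59 > 58, search left half
lo=13, hi=13, mid=13, arr[mid]=58 -> Found target at index 13!

Binary search finds 58 at index 13 after 4 comparisons. The search repeatedly halves the search space by comparing with the middle element.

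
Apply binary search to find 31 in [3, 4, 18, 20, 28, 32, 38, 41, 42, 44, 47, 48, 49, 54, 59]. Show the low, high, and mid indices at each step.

Binary search for 31 in [3, 4, 18, 20, 28, 32, 38, 41, 42, 44, 47, 48, 49, 54, 59]:

lo=0, hi=14, mid=7, arr[mid]=41 -> 41 > 31, search left half
lo=0, hi=6, mid=3, arr[mid]=20 -> 20 < 31, search right half
lo=4, hi=6, mid=5, arr[mid]=32 -> 32 > 31, search left half
lo=4, hi=4, mid=4, arr[mid]=28 -> 28 < 31, search right half
lo=5 > hi=4, target 31 not found

Binary search determines that 31 is not in the array after 4 comparisons. The search space was exhausted without finding the target.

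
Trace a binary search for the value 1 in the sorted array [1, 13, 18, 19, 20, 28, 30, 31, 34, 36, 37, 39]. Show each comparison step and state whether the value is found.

Binary search for 1 in [1, 13, 18, 19, 20, 28, 30, 31, 34, 36, 37, 39]:

lo=0, hi=11, mid=5, arr[mid]=28 -> 28 > 1, search left half
lo=0, hi=4, mid=2, arr[mid]=18 -> 18 > 1, search left half
lo=0, hi=1, mid=0, arr[mid]=1 -> Found target at index 0!

Binary search finds 1 at index 0 after 3 comparisons. The search repeatedly halves the search space by comparing with the middle element.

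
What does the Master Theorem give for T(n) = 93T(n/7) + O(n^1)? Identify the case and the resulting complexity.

Master Theorem for T(n) = 93T(n/7) + O(n^1):

a = 93, b = 7, c = 1
log_b(a) = log_7(93) = 2.3293

Case 1: c = 1 < log_7(93) = 2.3293
T(n) = O(n^(log_7 93))

For T(n) = 93T(n/7) + O(n^1): log_7(93) = 2.3293. This is Case 1 of the Master Theorem (c < log_b(a), work dominated by leaves), giving O(n^(log_7 93)).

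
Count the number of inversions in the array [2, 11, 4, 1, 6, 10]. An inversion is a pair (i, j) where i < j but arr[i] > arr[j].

Finding inversions in [2, 11, 4, 1, 6, 10]:

(0, 3): arr[0]=2 > arr[3]=1
(1, 2): arr[1]=11 > arr[2]=4
(1, 3): arr[1]=11 > arr[3]=1
(1, 4): arr[1]=11 > arr[4]=6
(1, 5): arr[1]=11 > arr[5]=10
(2, 3): arr[2]=4 > arr[3]=1

Total inversions: 6

The array has 6 inversion(s): (0,3), (1,2), (1,3), (1,4), (1,5), (2,3). Each pair (i,j) satisfies i < j and arr[i] > arr[j].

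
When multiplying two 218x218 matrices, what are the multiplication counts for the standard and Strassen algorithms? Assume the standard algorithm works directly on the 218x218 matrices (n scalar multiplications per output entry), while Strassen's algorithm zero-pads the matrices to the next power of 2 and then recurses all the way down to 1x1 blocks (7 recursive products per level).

Matrix multiplication for 218x218 matrices:

Strassen's algorithm requires power-of-2 dimensions. Pad 218x218 to 256x256 (next power of 2).

Standard algorithm: 218^3 = 10360232 multiplications
Strassen's algorithm: 7^(log2(256)) = 7^8 = 5764801 multiplications
Savings: 10360232 - 5764801 = 4595431 multiplications

Standard: 10360232 multiplications (218^3). Strassen: 5764801 multiplications (7^8, after padding to 256x256). Strassen reduces 8 recursive multiplications to 7 at each level.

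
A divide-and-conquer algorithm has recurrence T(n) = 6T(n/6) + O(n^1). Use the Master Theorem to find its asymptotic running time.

Master Theorem for T(n) = 6T(n/6) + O(n^1):

a = 6, b = 6, c = 1
log_b(a) = log_6(6) = 1.0000

Case 2: c = 1 = log_6(6) = 1.0000
T(n) = O(n^1 log n) = O(n log n)

For T(n) = 6T(n/6) + O(n^1): log_6(6) = 1.0000. This is Case 2 of the Master Theorem (c = log_b(a), equal work at all levels), giving O(n log n).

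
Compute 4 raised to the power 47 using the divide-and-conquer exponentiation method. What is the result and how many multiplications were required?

Computing 4^47 by squaring (build up from 4^1; each line after the first costs one multiplication):

4^1 = 4
4^2 = (4^1)^2 = 4^2 = 16
4^4 = (4^2)^2 = 16^2 = 256
4^5 = 4 * 4^4 = 4 * 256 = 1024
4^10 = (4^5)^2 = 1024^2 = 1048576
4^11 = 4 * 4^10 = 4 * 1048576 = 4194304
4^22 = (4^11)^2 = 4194304^2 = 17592186044416
4^23 = 4 * 4^22 = 4 * 17592186044416 = 70368744177664
4^46 = (4^23)^2 = 70368744177664^2 = 4951760157141521099596496896
4^47 = 4 * 4^46 = 4 * 4951760157141521099596496896 = 19807040628566084398385987584

Result: 19807040628566084398385987584
Multiplications needed: 9 (9 lines after 4^1)

4^47 = 19807040628566084398385987584. Using exponentiation by squaring, this requires 9 multiplications. The key idea: if the exponent is even, square the half-power; if odd, multiply by the base once.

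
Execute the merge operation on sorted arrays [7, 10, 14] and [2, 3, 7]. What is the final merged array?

Merging process:

Compare 7 vs 2: take 2 from right. Merged: [2]
Compare 7 vs 3: take 3 from right. Merged: [2, 3]
Compare 7 vs 7: take 7 from left. Merged: [2, 3, 7]
Compare 10 vs 7: take 7 from right. Merged: [2, 3, 7, 7]
Append remaining from left: [10, 14]. Merged: [2, 3, 7, 7, 10, 14]

Final merged array: [2, 3, 7, 7, 10, 14]
Total comparisons: 4

The merged array is [2, 3, 7, 7, 10, 14], requiring 4 comparisons. The merge step runs in O(n) time where n is the total number of elements.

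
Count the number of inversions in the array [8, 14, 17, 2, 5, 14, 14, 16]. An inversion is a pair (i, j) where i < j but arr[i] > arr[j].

Finding inversions in [8, 14, 17, 2, 5, 14, 14, 16]:

(0, 3): arr[0]=8 > arr[3]=2
(0, 4): arr[0]=8 > arr[4]=5
(1, 3): arr[1]=14 > arr[3]=2
(1, 4): arr[1]=14 > arr[4]=5
(2, 3): arr[2]=17 > arr[3]=2
(2, 4): arr[2]=17 > arr[4]=5
(2, 5): arr[2]=17 > arr[5]=14
(2, 6): arr[2]=17 > arr[6]=14
(2, 7): arr[2]=17 > arr[7]=16

Total inversions: 9

The array has 9 inversion(s): (0,3), (0,4), (1,3), (1,4), (2,3), (2,4), (2,5), (2,6), (2,7). Each pair (i,j) satisfies i < j and arr[i] > arr[j].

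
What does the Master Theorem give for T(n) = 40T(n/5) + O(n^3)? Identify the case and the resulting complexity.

Master Theorem for T(n) = 40T(n/5) + O(n^3):

a = 40, b = 5, c = 3
log_b(a) = log_5(40) = 2.2920

Case 3: c = 3 > log_5(40) = 2.2920
T(n) = O(n^3) = O(n^3)

For T(n) = 40T(n/5) + O(n^3): log_5(40) = 2.2920. This is Case 3 of the Master Theorem (c > log_b(a), work dominated by root), giving O(n^3).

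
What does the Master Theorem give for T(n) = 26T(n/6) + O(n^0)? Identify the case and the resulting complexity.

Master Theorem for T(n) = 26T(n/6) + O(n^0):

a = 26, b = 6, c = 0
log_b(a) = log_6(26) = 1.8184

Case 1: c = 0 < log_6(26) = 1.8184
T(n) = O(n^(log_6 26))

For T(n) = 26T(n/6) + O(n^0): log_6(26) = 1.8184. This is Case 1 of the Master Theorem (c < log_b(a), work dominated by leaves), giving O(n^(log_6 26)).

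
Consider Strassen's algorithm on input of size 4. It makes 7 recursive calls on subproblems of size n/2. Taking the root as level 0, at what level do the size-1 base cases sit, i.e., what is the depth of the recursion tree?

For divide and conquer with division factor 2:

Problem sizes at each level:
Level 0: 4
Level 1: 2
Level 2: 1

The root is level 0 and the size-1 base case is level 2 (the tree spans levels 0 through 2, i.e. 3 levels counting the root), so the depth is the number of divisions: log_2(4) = 2

The recursion tree depth is log_2(4) = 2. At each level, the problem size is divided by 2, so it takes 2 divisions to reduce to a base case of size 1. The algorithm makes 7 recursive calls at each level.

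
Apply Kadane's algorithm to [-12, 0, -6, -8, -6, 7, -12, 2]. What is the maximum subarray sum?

Using Kadane's algorithm on [-12, 0, -6, -8, -6, 7, -12, 2]:

Scanning through the array:
Position 1 (value 0): max_ending_here = 0, max_so_far = 0
Position 2 (value -6): max_ending_here = -6, max_so_far = 0
Position 3 (value -8): max_ending_here = -8, max_so_far = 0
Position 4 (value -6): max_ending_here = -6, max_so_far = 0
Position 5 (value 7): max_ending_here = 7, max_so_far = 7
Position 6 (value -12): max_ending_here = -5, max_so_far = 7
Position 7 (value 2): max_ending_here = 2, max_so_far = 7

Maximum subarray: [7]
Maximum sum: 7

The maximum subarray is [7] with sum 7. This subarray runs from index 5 to index 5.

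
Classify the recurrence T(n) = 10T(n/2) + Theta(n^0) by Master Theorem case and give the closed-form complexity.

Master Theorem for T(n) = 10T(n/2) + O(n^0):

a = 10, b = 2, c = 0
log_b(a) = log_2(10) = 3.3219

Case 1: c = 0 < log_2(10) = 3.3219
T(n) = O(n^(log_2 10))

For T(n) = 10T(n/2) + O(n^0): log_2(10) = 3.3219. This is Case 1 of the Master Theorem (c < log_b(a), work dominated by leaves), giving O(n^(log_2 10)).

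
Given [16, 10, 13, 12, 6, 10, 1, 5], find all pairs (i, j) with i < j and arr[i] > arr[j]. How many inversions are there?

Finding inversions in [16, 10, 13, 12, 6, 10, 1, 5]:

(0, 1): arr[0]=16 > arr[1]=10
(0, 2): arr[0]=16 > arr[2]=13
(0, 3): arr[0]=16 > arr[3]=12
(0, 4): arr[0]=16 > arr[4]=6
(0, 5): arr[0]=16 > arr[5]=10
(0, 6): arr[0]=16 > arr[6]=1
(0, 7): arr[0]=16 > arr[7]=5
(1, 4): arr[1]=10 > arr[4]=6
(1, 6): arr[1]=10 > arr[6]=1
(1, 7): arr[1]=10 > arr[7]=5
(2, 3): arr[2]=13 > arr[3]=12
(2, 4): arr[2]=13 > arr[4]=6
(2, 5): arr[2]=13 > arr[5]=10
(2, 6): arr[2]=13 > arr[6]=1
(2, 7): arr[2]=13 > arr[7]=5
(3, 4): arr[3]=12 > arr[4]=6
(3, 5): arr[3]=12 > arr[5]=10
(3, 6): arr[3]=12 > arr[6]=1
(3, 7): arr[3]=12 > arr[7]=5
(4, 6): arr[4]=6 > arr[6]=1
(4, 7): arr[4]=6 > arr[7]=5
(5, 6): arr[5]=10 > arr[6]=1
(5, 7): arr[5]=10 > arr[7]=5

Total inversions: 23

The array has 23 inversion(s): (0,1), (0,2), (0,3), (0,4), (0,5), (0,6), (0,7), (1,4), (1,6), (1,7), (2,3), (2,4), (2,5), (2,6), (2,7), (3,4), (3,5), (3,6), (3,7), (4,6), (4,7), (5,6), (5,7). Each pair (i,j) satisfies i < j and arr[i] > arr[j].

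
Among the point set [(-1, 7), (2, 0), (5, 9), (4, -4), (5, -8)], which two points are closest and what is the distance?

Computing all pairwise distances among 5 points:

d((-1, 7), (2, 0)) = 7.6158
d((-1, 7), (5, 9)) = 6.3246
d((-1, 7), (4, -4)) = 12.083
d((-1, 7), (5, -8)) = 16.1555
d((2, 0), (5, 9)) = 9.4868
d((2, 0), (4, -4)) = 4.4721
d((2, 0), (5, -8)) = 8.544
d((5, 9), (4, -4)) = 13.0384
d((5, 9), (5, -8)) = 17.0
d((4, -4), (5, -8)) = 4.1231 <-- minimum

Closest pair: (4, -4) and (5, -8) with distance 4.1231

The closest pair is (4, -4) and (5, -8) with Euclidean distance 4.1231. For 5 points, brute-force pairwise comparison is shown above. For large n, the divide-and-conquer algorithm (sort by x, recurse on halves, check the dividing strip) achieves O(n log n).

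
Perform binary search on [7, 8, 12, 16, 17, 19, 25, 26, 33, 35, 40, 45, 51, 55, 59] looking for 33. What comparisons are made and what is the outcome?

Binary search for 33 in [7, 8, 12, 16, 17, 19, 25, 26, 33, 35, 40, 45, 51, 55, 59]:

lo=0, hi=14, mid=7, arr[mid]=26 -> 26 < 33, search right half
lo=8, hi=14, mid=11, arr[mid]=45 -> 45 > 33, search left half
lo=8, hi=10, mid=9, arr[mid]=35 -> 35 > 33, search left half
lo=8, hi=8, mid=8, arr[mid]=33 -> Found target at index 8!

Binary search finds 33 at index 8 after 4 comparisons. The search repeatedly halves the search space by comparing with the middle element.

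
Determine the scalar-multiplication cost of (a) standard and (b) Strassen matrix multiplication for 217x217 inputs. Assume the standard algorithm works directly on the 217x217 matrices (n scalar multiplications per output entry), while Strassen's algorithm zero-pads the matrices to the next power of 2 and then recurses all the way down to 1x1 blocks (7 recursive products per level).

Matrix multiplication for 217x217 matrices:

Strassen's algorithm requires power-of-2 dimensions. Pad 217x217 to 256x256 (next power of 2).

Standard algorithm: 217^3 = 10218313 multiplications
Strassen's algorithm: 7^(log2(256)) = 7^8 = 5764801 multiplications
Savings: 10218313 - 5764801 = 4453512 multiplications

Standard: 10218313 multiplications (217^3). Strassen: 5764801 multiplications (7^8, after padding to 256x256). Strassen reduces 8 recursive multiplications to 7 at each level.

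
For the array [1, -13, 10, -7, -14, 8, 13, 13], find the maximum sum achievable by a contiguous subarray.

Using Kadane's algorithm on [1, -13, 10, -7, -14, 8, 13, 13]:

Scanning through the array:
Position 1 (value -13): max_ending_here = -12, max_so_far = 1
Position 2 (value 10): max_ending_here = 10, max_so_far = 10
Position 3 (value -7): max_ending_here = 3, max_so_far = 10
Position 4 (value -14): max_ending_here = -11, max_so_far = 10
Position 5 (value 8): max_ending_here = 8, max_so_far = 10
Position 6 (value 13): max_ending_here = 21, max_so_far = 21
Position 7 (value 13): max_ending_here = 34, max_so_far = 34

Maximum subarray: [8, 13, 13]
Maximum sum: 34

The maximum subarray is [8, 13, 13] with sum 34. This subarray runs from index 5 to index 7.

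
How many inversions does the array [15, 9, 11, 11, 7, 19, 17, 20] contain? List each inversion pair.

Finding inversions in [15, 9, 11, 11, 7, 19, 17, 20]:

(0, 1): arr[0]=15 > arr[1]=9
(0, 2): arr[0]=15 > arr[2]=11
(0, 3): arr[0]=15 > arr[3]=11
(0, 4): arr[0]=15 > arr[4]=7
(1, 4): arr[1]=9 > arr[4]=7
(2, 4): arr[2]=11 > arr[4]=7
(3, 4): arr[3]=11 > arr[4]=7
(5, 6): arr[5]=19 > arr[6]=17

Total inversions: 8

The array has 8 inversion(s): (0,1), (0,2), (0,3), (0,4), (1,4), (2,4), (3,4), (5,6). Each pair (i,j) satisfies i < j and arr[i] > arr[j].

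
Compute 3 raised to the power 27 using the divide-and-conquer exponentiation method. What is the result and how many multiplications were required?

Computing 3^27 by squaring (build up from 3^1; each line after the first costs one multiplication):

3^1 = 3
3^2 = (3^1)^2 = 3^2 = 9
3^3 = 3 * 3^2 = 3 * 9 = 27
3^6 = (3^3)^2 = 27^2 = 729
3^12 = (3^6)^2 = 729^2 = 531441
3^13 = 3 * 3^12 = 3 * 531441 = 1594323
3^26 = (3^13)^2 = 1594323^2 = 2541865828329
3^27 = 3 * 3^26 = 3 * 2541865828329 = 7625597484987

Result: 7625597484987
Multiplications needed: 7 (7 lines after 3^1)

3^27 = 7625597484987. Using exponentiation by squaring, this requires 7 multiplications. The key idea: if the exponent is even, square the half-power; if odd, multiply by the base once.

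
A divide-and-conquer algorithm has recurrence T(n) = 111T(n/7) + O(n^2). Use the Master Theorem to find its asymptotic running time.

Master Theorem for T(n) = 111T(n/7) + O(n^2):

a = 111, b = 7, c = 2
log_b(a) = log_7(111) = 2.4202

Case 1: c = 2 < log_7(111) = 2.4202
T(n) = O(n^(log_7 111))

For T(n) = 111T(n/7) + O(n^2): log_7(111) = 2.4202. This is Case 1 of the Master Theorem (c < log_b(a), work dominated by leaves), giving O(n^(log_7 111)).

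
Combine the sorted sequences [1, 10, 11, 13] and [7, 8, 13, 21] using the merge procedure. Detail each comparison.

Merging process:

Compare 1 vs 7: take 1 from left. Merged: [1]
Compare 10 vs 7: take 7 from right. Merged: [1, 7]
Compare 10 vs 8: take 8 from right. Merged: [1, 7, 8]
Compare 10 vs 13: take 10 from left. Merged: [1, 7, 8, 10]
Compare 11 vs 13: take 11 from left. Merged: [1, 7, 8, 10, 11]
Compare 13 vs 13: take 13 from left. Merged: [1, 7, 8, 10, 11, 13]
Append remaining from right: [13, 21]. Merged: [1, 7, 8, 10, 11, 13, 13, 21]

Final merged array: [1, 7, 8, 10, 11, 13, 13, 21]
Total comparisons: 6

The merged array is [1, 7, 8, 10, 11, 13, 13, 21], requiring 6 comparisons. The merge step runs in O(n) time where n is the total number of elements.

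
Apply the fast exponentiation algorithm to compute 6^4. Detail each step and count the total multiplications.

Computing 6^4 by squaring (build up from 6^1; each line after the first costs one multiplication):

6^1 = 6
6^2 = (6^1)^2 = 6^2 = 36
6^4 = (6^2)^2 = 36^2 = 1296

Result: 1296
Multiplications needed: 2 (2 lines after 6^1)

6^4 = 1296. Using exponentiation by squaring, this requires 2 multiplications. The key idea: if the exponent is even, square the half-power; if odd, multiply by the base once.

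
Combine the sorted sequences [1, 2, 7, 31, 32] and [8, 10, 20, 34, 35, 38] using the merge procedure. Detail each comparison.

Merging process:

Compare 1 vs 8: take 1 from left. Merged: [1]
Compare 2 vs 8: take 2 from left. Merged: [1, 2]
Compare 7 vs 8: take 7 from left. Merged: [1, 2, 7]
Compare 31 vs 8: take 8 from right. Merged: [1, 2, 7, 8]
Compare 31 vs 10: take 10 from right. Merged: [1, 2, 7, 8, 10]
Compare 31 vs 20: take 20 from right. Merged: [1, 2, 7, 8, 10, 20]
Compare 31 vs 34: take 31 from left. Merged: [1, 2, 7, 8, 10, 20, 31]
Compare 32 vs 34: take 32 from left. Merged: [1, 2, 7, 8, 10, 20, 31, 32]
Append remaining from right: [34, 35, 38]. Merged: [1, 2, 7, 8, 10, 20, 31, 32, 34, 35, 38]

Final merged array: [1, 2, 7, 8, 10, 20, 31, 32, 34, 35, 38]
Total comparisons: 8

The merged array is [1, 2, 7, 8, 10, 20, 31, 32, 34, 35, 38], requiring 8 comparisons. The merge step runs in O(n) time where n is the total number of elements.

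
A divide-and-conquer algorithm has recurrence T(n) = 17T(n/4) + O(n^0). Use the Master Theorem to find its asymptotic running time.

Master Theorem for T(n) = 17T(n/4) + O(n^0):

a = 17, b = 4, c = 0
log_b(a) = log_4(17) = 2.0437

Case 1: c = 0 < log_4(17) = 2.0437
T(n) = O(n^(log_4 17))

For T(n) = 17T(n/4) + O(n^0): log_4(17) = 2.0437. This is Case 1 of the Master Theorem (c < log_b(a), work dominated by leaves), giving O(n^(log_4 17)).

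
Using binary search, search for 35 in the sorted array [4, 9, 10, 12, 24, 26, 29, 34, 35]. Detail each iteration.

Binary search for 35 in [4, 9, 10, 12, 24, 26, 29, 34, 35]:

lo=0, hi=8, mid=4, arr[mid]=24 -> 24 < 35, search right half
lo=5, hi=8, mid=6, arr[mid]=29 -> 29 < 35, search right half
lo=7, hi=8, mid=7, arr[mid]=34 -> 34 < 35, search right half
lo=8, hi=8, mid=8, arr[mid]=35 -> Found target at index 8!

Binary search finds 35 at index 8 after 4 comparisons. The search repeatedly halves the search space by comparing with the middle element.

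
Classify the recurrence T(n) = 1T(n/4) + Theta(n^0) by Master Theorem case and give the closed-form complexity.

Master Theorem for T(n) = 1T(n/4) + O(n^0):

a = 1, b = 4, c = 0
log_b(a) = log_4(1) = 0.0000

Case 2: c = 0 = log_4(1) = 0.0000
T(n) = O(n^0 log n) = O(log n)

For T(n) = 1T(n/4) + O(n^0): log_4(1) = 0.0000. This is Case 2 of the Master Theorem (c = log_b(a), equal work at all levels), giving O(log n).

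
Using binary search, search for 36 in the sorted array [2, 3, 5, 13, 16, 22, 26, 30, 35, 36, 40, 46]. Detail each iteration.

Binary search for 36 in [2, 3, 5, 13, 16, 22, 26, 30, 35, 36, 40, 46]:

lo=0, hi=11, mid=5, arr[mid]=22 -> 22 < 36, search right half
lo=6, hi=11, mid=8, arr[mid]=35 -> 35 < 36, search right half
lo=9, hi=11, mid=10, arr[mid]=40 -> 40 > 36, search left half
lo=9, hi=9, mid=9, arr[mid]=36 -> Found target at index 9!

Binary search finds 36 at index 9 after 4 comparisons. The search repeatedly halves the search space by comparing with the middle element.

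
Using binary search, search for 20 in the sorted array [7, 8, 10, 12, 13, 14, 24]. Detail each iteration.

Binary search for 20 in [7, 8, 10, 12, 13, 14, 24]:

lo=0, hi=6, mid=3, arr[mid]=12 -> 12 < 20, search right half
lo=4, hi=6, mid=5, arr[mid]=14 -> 14 < 20, search right half
lo=6, hi=6, mid=6, arr[mid]=24 -> 24 > 20, search left half
lo=6 > hi=5, target 20 not found

Binary search determines that 20 is not in the array after 3 comparisons. The search space was exhausted without finding the target.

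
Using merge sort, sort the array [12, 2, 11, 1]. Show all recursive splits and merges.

Merge sort trace:

Split: [12, 2, 11, 1] -> [12, 2] and [11, 1]
  Split: [12, 2] -> [12] and [2]
  Merge: [12] + [2] -> [2, 12]
  Split: [11, 1] -> [11] and [1]
  Merge: [11] + [1] -> [1, 11]
Merge: [2, 12] + [1, 11] -> [1, 2, 11, 12]

Final sorted array: [1, 2, 11, 12]

The merge sort proceeds by recursively splitting the array and merging sorted halves.
After all merges, the sorted array is [1, 2, 11, 12].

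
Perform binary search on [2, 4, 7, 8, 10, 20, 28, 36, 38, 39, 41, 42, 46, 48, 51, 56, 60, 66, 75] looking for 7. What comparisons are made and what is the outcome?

Binary search for 7 in [2, 4, 7, 8, 10, 20, 28, 36, 38, 39, 41, 42, 46, 48, 51, 56, 60, 66, 75]:

lo=0, hi=18, mid=9, arr[mid]=39 -> 39 > 7, search left half
lo=0, hi=8, mid=4, arr[mid]=10 -> 10 > 7, search left half
lo=0, hi=3, mid=1, arr[mid]=4 -> 4 < 7, search right half
lo=2, hi=3, mid=2, arr[mid]=7 -> Found target at index 2!

Binary search finds 7 at index 2 after 4 comparisons. The search repeatedly halves the search space by comparing with the middle element.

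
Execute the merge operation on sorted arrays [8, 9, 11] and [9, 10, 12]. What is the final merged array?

Merging process:

Compare 8 vs 9: take 8 from left. Merged: [8]
Compare 9 vs 9: take 9 from left. Merged: [8, 9]
Compare 11 vs 9: take 9 from right. Merged: [8, 9, 9]
Compare 11 vs 10: take 10 from right. Merged: [8, 9, 9, 10]
Compare 11 vs 12: take 11 from left. Merged: [8, 9, 9, 10, 11]
Append remaining from right: [12]. Merged: [8, 9, 9, 10, 11, 12]

Final merged array: [8, 9, 9, 10, 11, 12]
Total comparisons: 5

The merged array is [8, 9, 9, 10, 11, 12], requiring 5 comparisons. The merge step runs in O(n) time where n is the total number of elements.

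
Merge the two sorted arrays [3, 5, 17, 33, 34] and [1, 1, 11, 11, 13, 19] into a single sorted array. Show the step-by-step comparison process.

Merging process:

Compare 3 vs 1: take 1 from right. Merged: [1]
Compare 3 vs 1: take 1 from right. Merged: [1, 1]
Compare 3 vs 11: take 3 from left. Merged: [1, 1, 3]
Compare 5 vs 11: take 5 from left. Merged: [1, 1, 3, 5]
Compare 17 vs 11: take 11 from right. Merged: [1, 1, 3, 5, 11]
Compare 17 vs 11: take 11 from right. Merged: [1, 1, 3, 5, 11, 11]
Compare 17 vs 13: take 13 from right. Merged: [1, 1, 3, 5, 11, 11, 13]
Compare 17 vs 19: take 17 from left. Merged: [1, 1, 3, 5, 11, 11, 13, 17]
Compare 33 vs 19: take 19 from right. Merged: [1, 1, 3, 5, 11, 11, 13, 17, 19]
Append remaining from left: [33, 34]. Merged: [1, 1, 3, 5, 11, 11, 13, 17, 19, 33, 34]

Final merged array: [1, 1, 3, 5, 11, 11, 13, 17, 19, 33, 34]
Total comparisons: 9

The merged array is [1, 1, 3, 5, 11, 11, 13, 17, 19, 33, 34], requiring 9 comparisons. The merge step runs in O(n) time where n is the total number of elements.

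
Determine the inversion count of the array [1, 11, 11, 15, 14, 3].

Finding inversions in [1, 11, 11, 15, 14, 3]:

(1, 5): arr[1]=11 > arr[5]=3
(2, 5): arr[2]=11 > arr[5]=3
(3, 4): arr[3]=15 > arr[4]=14
(3, 5): arr[3]=15 > arr[5]=3
(4, 5): arr[4]=14 > arr[5]=3

Total inversions: 5

The array has 5 inversion(s): (1,5), (2,5), (3,4), (3,5), (4,5). Each pair (i,j) satisfies i < j and arr[i] > arr[j].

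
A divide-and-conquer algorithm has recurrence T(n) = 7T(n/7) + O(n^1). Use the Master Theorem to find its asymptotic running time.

Master Theorem for T(n) = 7T(n/7) + O(n^1):

a = 7, b = 7, c = 1
log_b(a) = log_7(7) = 1.0000

Case 2: c = 1 = log_7(7) = 1.0000
T(n) = O(n^1 log n) = O(n log n)

For T(n) = 7T(n/7) + O(n^1): log_7(7) = 1.0000. This is Case 2 of the Master Theorem (c = log_b(a), equal work at all levels), giving O(n log n).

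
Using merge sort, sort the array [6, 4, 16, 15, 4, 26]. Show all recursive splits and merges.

Merge sort trace:

Split: [6, 4, 16, 15, 4, 26] -> [6, 4, 16] and [15, 4, 26]
  Split: [6, 4, 16] -> [6] and [4, 16]
    Split: [4, 16] -> [4] and [16]
    Merge: [4] + [16] -> [4, 16]
  Merge: [6] + [4, 16] -> [4, 6, 16]
  Split: [15, 4, 26] -> [15] and [4, 26]
    Split: [4, 26] -> [4] and [26]
    Merge: [4] + [26] -> [4, 26]
  Merge: [15] + [4, 26] -> [4, 15, 26]
Merge: [4, 6, 16] + [4, 15, 26] -> [4, 4, 6, 15, 16, 26]

Final sorted array: [4, 4, 6, 15, 16, 26]

The merge sort proceeds by recursively splitting the array and merging sorted halves.
After all merges, the sorted array is [4, 4, 6, 15, 16, 26].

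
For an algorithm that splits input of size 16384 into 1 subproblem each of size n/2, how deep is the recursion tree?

For divide and conquer with division factor 2:

Problem sizes at each level:
Level 0: 16384
Level 1: 8192
Level 2: 4096
Level 3: 2048
Level 4: 1024
Level 5: 512
Level 6: 256
Level 7: 128
Level 8: 64
Level 9: 32
Level 10: 16
Level 11: 8
Level 12: 4
Level 13: 2
Level 14: 1

The root is level 0 and the size-1 base case is level 14 (the tree spans levels 0 through 14, i.e. 15 levels counting the root), so the depth is the number of divisions: log_2(16384) = 14

The recursion tree depth is log_2(16384) = 14. At each level, the problem size is divided by 2, so it takes 14 divisions to reduce to a base case of size 1. The algorithm makes 1 recursive call at each level.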